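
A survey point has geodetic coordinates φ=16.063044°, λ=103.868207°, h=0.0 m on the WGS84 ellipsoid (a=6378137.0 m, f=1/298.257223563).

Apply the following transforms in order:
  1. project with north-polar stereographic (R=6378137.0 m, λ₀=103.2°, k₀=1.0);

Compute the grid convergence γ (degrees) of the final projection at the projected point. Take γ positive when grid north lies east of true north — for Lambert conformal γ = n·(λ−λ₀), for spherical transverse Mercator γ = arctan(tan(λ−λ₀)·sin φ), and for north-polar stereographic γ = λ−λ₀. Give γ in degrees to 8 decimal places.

0.66820700

start: φ=16.063044°, λ=103.868207°, h=0.000 m
→ into stereo (λ₀=103.2°): φ=16.06304400°, λ−λ₀=0.66820700°
convergence γ = 0.66820700°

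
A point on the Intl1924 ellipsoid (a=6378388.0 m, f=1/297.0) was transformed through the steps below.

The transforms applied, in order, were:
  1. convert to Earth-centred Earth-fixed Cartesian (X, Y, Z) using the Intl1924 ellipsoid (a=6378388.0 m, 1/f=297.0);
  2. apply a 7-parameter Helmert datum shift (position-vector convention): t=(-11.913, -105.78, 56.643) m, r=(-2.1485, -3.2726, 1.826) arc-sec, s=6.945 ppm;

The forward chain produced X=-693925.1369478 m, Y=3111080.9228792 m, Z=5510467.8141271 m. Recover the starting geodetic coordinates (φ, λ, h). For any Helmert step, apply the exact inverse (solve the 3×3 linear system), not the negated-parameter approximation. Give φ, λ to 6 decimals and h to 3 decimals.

start: X=-693925.1369, Y=3111080.9229, Z=5510467.8141 m
→ Helmert⁻¹: X=-693793.4347, Y=3111113.8401, Z=5510416.3154
→ geod (Bowring, a=6378388.000): φ=60.11962900°, λ=102.57153100°, h=3654.1250 m

φ=60.119629°, λ=102.571531°, h=3654.125 m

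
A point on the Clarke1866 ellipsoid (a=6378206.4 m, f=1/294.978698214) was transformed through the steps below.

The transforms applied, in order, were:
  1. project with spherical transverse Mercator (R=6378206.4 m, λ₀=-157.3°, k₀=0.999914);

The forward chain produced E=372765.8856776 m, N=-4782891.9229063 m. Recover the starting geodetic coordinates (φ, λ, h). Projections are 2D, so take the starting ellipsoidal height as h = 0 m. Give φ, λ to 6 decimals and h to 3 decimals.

φ=-42.877710°, λ=-152.730445°, h=0.000 m

start: E=372765.8857, N=-4782891.9229 m
→ tm⁻¹: φ=-42.87771000°, λ=-152.73044500°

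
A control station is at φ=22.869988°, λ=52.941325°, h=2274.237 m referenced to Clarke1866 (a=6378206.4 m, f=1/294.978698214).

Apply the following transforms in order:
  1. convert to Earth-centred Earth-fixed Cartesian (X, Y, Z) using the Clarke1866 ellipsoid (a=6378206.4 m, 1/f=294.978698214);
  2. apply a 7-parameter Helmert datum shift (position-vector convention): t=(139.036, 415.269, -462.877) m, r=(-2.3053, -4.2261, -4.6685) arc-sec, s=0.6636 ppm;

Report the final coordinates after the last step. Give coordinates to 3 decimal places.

start: φ=22.869988°, λ=52.941325°, h=2274.237 m
→ ECEF (a=6378206.400, f=1/294.978698214): X=3544631.5732, Y=4693876.0848, Z=2464199.8756
→ Helmert 7p (PV): X=3544828.7121, Y=4694241.7820, Z=2463758.7981

X=3544828.712 m, Y=4694241.782 m, Z=2463758.798 m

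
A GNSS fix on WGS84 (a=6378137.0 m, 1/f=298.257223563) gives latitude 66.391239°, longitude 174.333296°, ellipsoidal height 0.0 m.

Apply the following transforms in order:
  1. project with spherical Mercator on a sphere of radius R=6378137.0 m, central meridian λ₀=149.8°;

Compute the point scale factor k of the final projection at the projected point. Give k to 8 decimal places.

2.49694656

start: φ=66.391239°, λ=174.333296°, h=0.000 m
→ into merc (λ₀=149.8°): φ=66.39123900°, λ−λ₀=24.53329600°
scale k = 2.49694656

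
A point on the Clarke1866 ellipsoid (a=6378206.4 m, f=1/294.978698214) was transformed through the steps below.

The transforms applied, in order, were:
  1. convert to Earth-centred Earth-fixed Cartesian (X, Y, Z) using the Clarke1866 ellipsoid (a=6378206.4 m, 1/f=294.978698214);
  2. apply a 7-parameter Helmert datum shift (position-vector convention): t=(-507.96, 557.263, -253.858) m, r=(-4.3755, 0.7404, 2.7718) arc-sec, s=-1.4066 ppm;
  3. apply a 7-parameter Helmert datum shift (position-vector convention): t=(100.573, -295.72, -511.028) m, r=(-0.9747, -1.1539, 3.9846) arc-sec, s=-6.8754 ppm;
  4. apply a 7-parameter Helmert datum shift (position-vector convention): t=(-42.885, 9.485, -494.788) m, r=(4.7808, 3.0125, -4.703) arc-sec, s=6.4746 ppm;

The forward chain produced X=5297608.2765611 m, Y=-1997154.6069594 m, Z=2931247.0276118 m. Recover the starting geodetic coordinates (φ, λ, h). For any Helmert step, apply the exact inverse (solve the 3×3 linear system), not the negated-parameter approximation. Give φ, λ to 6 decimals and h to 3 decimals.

φ=27.540342°, λ=-20.657767°, h=2816.809 m

start: X=5297608.2766, Y=-1997154.6070, Z=2931247.0276 m
→ Helmert⁻¹: X=5297619.5743, Y=-1996962.4170, Z=2931846.4912
→ Helmert⁻¹: X=5297533.2545, Y=-1996796.6189, Z=2932338.6089
→ Helmert⁻¹: X=5298011.2977, Y=-1997490.0951, Z=2932573.2366
→ geod (Bowring, a=6378206.400): φ=27.54034200°, λ=-20.65776700°, h=2816.8090 m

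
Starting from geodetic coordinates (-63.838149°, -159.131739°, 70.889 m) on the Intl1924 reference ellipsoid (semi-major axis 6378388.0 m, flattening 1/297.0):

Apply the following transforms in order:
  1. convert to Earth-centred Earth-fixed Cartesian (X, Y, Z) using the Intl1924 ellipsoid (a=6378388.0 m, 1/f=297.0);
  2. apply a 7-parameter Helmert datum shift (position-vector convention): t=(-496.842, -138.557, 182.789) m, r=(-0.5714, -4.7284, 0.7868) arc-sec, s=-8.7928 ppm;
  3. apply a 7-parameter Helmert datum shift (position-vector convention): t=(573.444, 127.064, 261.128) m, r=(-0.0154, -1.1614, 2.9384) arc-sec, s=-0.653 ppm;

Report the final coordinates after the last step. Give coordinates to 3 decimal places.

start: φ=-63.838149°, λ=-159.131739°, h=70.889 m
→ ECEF (a=6378388.000, f=1/297.0): X=-2634978.1072, Y=-1004528.1584, Z=-5701973.6629
→ Helmert 7p (PV): X=-2635317.2381, Y=-1004683.7294, Z=-5701798.3584
→ Helmert 7p (PV): X=-2634695.6561, Y=-1004593.9772, Z=-5701548.2706

X=-2634695.656 m, Y=-1004593.977 m, Z=-5701548.271 m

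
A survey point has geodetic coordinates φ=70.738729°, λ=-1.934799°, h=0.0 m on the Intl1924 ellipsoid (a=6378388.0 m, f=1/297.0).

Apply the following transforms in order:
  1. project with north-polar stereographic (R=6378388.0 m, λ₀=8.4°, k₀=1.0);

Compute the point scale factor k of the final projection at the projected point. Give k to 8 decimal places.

start: φ=70.738729°, λ=-1.934799°, h=0.000 m
→ into stereo (λ₀=8.4°): φ=70.73872900°, λ−λ₀=-10.33479900°
scale k = 1.02879381

1.02879381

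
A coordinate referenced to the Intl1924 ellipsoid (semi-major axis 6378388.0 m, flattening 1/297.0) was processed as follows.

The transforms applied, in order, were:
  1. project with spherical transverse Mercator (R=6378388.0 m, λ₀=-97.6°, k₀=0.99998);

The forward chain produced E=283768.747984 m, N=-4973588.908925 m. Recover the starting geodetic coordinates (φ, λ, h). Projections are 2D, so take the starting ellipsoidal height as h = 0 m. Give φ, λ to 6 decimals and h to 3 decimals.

start: E=283768.7480, N=-4973588.9089 m
→ tm⁻¹: φ=-44.62164800°, λ=-94.01864500°

φ=-44.621648°, λ=-94.018645°, h=0.000 m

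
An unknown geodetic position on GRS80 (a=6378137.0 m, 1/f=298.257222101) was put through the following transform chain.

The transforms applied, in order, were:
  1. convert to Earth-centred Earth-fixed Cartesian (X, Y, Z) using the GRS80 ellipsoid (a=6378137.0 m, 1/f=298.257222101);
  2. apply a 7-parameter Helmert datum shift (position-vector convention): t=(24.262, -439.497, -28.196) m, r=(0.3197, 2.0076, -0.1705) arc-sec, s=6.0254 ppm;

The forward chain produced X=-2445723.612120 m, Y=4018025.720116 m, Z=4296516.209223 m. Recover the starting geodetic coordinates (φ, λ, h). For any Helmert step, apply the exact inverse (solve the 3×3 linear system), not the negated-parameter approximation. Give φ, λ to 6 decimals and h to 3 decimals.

φ=42.597860°, λ=121.326278°, h=2608.156 m

start: X=-2445723.6121, Y=4018025.7201, Z=4296516.2092 m
→ Helmert⁻¹: X=-2445778.2775, Y=4018445.6420, Z=4296488.4835
→ geod (Bowring, a=6378137.000): φ=42.59786000°, λ=121.32627800°, h=2608.1560 m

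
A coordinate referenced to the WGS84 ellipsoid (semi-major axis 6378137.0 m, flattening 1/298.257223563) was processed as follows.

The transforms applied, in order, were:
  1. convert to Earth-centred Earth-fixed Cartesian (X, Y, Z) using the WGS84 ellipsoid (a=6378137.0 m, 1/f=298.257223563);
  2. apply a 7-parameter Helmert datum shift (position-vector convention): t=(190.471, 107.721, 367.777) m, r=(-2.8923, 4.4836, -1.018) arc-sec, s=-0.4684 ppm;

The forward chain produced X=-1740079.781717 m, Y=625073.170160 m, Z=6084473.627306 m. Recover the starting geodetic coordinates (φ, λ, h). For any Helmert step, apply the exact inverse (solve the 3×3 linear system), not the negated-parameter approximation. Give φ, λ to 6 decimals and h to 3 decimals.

φ=73.200751°, λ=160.249939°, h=339.327 m

start: X=-1740079.7817, Y=625073.1702, Z=6084473.6273 m
→ Helmert⁻¹: X=-1740406.4021, Y=624871.8397, Z=6084079.6308
→ geod (Bowring, a=6378137.000): φ=73.20075100°, λ=160.24993900°, h=339.3270 m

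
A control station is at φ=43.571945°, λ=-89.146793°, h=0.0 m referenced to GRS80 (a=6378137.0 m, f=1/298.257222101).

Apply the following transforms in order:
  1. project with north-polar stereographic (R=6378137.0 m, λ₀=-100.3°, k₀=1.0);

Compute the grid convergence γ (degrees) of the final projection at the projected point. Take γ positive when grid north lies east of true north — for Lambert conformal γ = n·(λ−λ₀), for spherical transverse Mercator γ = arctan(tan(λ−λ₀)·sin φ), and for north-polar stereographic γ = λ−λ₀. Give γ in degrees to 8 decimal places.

start: φ=43.571945°, λ=-89.146793°, h=0.000 m
→ into stereo (λ₀=-100.3°): φ=43.57194500°, λ−λ₀=11.15320700°
convergence γ = 11.15320700°

11.15320700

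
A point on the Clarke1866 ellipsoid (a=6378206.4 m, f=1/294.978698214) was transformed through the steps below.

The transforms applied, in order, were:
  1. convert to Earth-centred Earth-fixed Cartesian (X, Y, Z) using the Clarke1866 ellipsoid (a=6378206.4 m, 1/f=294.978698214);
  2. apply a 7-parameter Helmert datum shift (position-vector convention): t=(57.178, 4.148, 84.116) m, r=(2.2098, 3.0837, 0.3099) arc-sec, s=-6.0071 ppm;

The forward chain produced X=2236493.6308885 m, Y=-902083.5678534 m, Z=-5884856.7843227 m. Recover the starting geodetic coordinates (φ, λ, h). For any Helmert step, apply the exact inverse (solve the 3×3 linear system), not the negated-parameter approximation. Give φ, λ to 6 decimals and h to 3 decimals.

start: X=2236493.6309, Y=-902083.5679, Z=-5884856.7843 m
→ Helmert⁻¹: X=2236536.5130, Y=-902159.5428, Z=-5884933.1501
→ geod (Bowring, a=6378206.400): φ=-67.85246500°, λ=-21.96784200°, h=228.3390 m

φ=-67.852465°, λ=-21.967842°, h=228.339 m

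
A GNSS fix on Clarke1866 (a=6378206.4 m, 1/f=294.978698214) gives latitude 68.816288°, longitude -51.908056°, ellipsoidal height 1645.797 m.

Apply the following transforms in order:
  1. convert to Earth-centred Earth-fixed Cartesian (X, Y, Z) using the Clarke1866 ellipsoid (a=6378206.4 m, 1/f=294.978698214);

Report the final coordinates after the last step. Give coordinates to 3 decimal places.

X=1426474.302 m, Y=-1819777.002 m, Z=5925946.768 m

start: φ=68.816288°, λ=-51.908056°, h=1645.797 m
→ ECEF (a=6378206.400, f=1/294.978698214): X=1426474.3023, Y=-1819777.0017, Z=5925946.7683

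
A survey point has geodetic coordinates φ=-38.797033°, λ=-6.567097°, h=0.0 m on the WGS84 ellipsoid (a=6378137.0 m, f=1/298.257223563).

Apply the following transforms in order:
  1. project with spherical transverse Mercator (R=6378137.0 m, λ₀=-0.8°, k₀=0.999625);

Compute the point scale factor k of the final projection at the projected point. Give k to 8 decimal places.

1.00270464

start: φ=-38.797033°, λ=-6.567097°, h=0.000 m
→ into tm (λ₀=-0.8°): φ=-38.79703300°, λ−λ₀=-5.76709700°
scale k = 1.00270464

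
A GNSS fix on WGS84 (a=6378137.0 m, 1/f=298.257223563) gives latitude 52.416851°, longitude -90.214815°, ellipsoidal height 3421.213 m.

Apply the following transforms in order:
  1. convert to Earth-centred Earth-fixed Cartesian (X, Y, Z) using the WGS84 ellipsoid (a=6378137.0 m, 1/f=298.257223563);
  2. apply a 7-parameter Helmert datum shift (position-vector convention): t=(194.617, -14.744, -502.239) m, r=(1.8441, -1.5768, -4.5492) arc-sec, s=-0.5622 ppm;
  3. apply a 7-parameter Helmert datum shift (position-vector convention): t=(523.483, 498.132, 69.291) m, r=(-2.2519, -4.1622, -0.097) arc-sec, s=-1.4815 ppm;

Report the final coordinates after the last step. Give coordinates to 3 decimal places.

start: φ=52.416851°, λ=-90.214815°, h=3421.213 m
→ ECEF (a=6378137.000, f=1/298.257223563): X=-14623.4317, Y=-3900365.3926, Z=5033937.9057
→ Helmert 7p (PV): X=-14553.3117, Y=-3900422.6269, Z=5033397.8538
→ Helmert 7p (PV): X=-14133.2097, Y=-3899863.7575, Z=5033501.9770

X=-14133.210 m, Y=-3899863.757 m, Z=5033501.977 m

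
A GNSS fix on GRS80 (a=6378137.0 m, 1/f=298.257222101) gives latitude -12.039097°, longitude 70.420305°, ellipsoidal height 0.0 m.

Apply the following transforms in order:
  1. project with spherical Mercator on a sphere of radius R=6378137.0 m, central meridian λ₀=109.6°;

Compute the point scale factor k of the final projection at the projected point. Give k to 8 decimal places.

start: φ=-12.039097°, λ=70.420305°, h=0.000 m
→ into merc (λ₀=109.6°): φ=-12.03909700°, λ−λ₀=-39.17969500°
scale k = 1.02248914

1.02248914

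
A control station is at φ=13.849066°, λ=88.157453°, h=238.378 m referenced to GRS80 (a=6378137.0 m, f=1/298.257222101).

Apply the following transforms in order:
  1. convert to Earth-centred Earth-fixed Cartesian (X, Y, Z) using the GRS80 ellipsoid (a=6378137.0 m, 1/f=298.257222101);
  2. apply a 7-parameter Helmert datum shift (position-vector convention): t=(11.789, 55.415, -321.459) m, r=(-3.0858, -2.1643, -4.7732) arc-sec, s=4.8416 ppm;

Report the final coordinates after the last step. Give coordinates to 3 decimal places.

start: φ=13.849066°, λ=88.157453°, h=238.378 m
→ ECEF (a=6378137.000, f=1/298.257222101): X=199160.0492, Y=6190939.1459, Z=1516830.4944
→ Helmert 7p (PV): X=199300.1526, Y=6191042.6186, Z=1516425.8498

X=199300.153 m, Y=6191042.619 m, Z=1516425.850 m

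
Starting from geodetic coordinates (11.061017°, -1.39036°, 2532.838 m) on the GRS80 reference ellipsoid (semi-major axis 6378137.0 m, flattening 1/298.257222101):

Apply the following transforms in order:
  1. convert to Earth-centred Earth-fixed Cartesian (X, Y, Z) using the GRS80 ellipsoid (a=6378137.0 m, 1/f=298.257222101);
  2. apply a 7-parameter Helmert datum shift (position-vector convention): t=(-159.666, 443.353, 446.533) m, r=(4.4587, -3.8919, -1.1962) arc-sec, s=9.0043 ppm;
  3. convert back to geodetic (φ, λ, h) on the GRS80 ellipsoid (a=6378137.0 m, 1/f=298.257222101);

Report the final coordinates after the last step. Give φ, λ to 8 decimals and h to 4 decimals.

φ=11.06632926°, λ=-1.38691838°, h=2508.9280 m

start: φ=11.061017°, λ=-1.390360°, h=2532.838 m
→ ECEF (a=6378137.000, f=1/298.257222101): X=6261066.3158, Y=-151963.1172, Z=1216116.7924
→ Helmert 7p (PV): X=6260939.1986, Y=-151583.7312, Z=1216689.1286
→ geod (Bowring, a=6378137.000): φ=11.06632926°, λ=-1.38691838°, h=2508.9280 m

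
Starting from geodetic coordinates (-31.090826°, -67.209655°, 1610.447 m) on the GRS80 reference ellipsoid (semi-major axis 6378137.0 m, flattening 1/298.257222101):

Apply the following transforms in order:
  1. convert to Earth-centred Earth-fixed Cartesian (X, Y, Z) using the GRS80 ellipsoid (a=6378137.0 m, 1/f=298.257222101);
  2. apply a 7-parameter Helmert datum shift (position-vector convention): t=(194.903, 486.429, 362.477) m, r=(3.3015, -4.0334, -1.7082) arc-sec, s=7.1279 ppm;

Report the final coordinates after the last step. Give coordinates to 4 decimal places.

X=2118386.6514 m, Y=-5040782.5484 m, Z=-3275052.7621 m

start: φ=-31.090826°, λ=-67.209655°, h=1610.447 m
→ ECEF (a=6378137.000, f=1/298.257222101): X=2118154.3522, Y=-5041267.9280, Z=-3275352.6207
→ Helmert 7p (PV): X=2118386.6514, Y=-5040782.5484, Z=-3275052.7621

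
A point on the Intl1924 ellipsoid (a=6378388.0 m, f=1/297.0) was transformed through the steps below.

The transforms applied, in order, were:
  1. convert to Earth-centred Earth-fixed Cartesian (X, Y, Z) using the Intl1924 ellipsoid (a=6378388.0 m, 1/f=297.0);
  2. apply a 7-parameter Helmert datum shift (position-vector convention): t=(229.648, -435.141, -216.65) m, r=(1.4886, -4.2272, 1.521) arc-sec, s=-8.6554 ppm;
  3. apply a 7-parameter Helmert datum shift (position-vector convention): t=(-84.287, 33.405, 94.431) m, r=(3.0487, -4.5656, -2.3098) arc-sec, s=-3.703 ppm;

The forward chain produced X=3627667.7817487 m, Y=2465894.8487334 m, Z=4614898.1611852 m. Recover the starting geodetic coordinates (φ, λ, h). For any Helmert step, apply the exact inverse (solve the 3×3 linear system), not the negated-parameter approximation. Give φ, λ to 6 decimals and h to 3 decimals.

φ=46.644359°, λ=34.211051°, h=98.686 m

start: X=3627667.7817, Y=2465894.8487, Z=4614898.1612 m
→ Helmert⁻¹: X=3627840.0326, Y=2465979.4079, Z=4614704.0694
→ Helmert⁻¹: X=3627754.5482, Y=2466442.4510, Z=4614868.5163
→ geod (Bowring, a=6378388.000): φ=46.64435900°, λ=34.21105100°, h=98.6860 m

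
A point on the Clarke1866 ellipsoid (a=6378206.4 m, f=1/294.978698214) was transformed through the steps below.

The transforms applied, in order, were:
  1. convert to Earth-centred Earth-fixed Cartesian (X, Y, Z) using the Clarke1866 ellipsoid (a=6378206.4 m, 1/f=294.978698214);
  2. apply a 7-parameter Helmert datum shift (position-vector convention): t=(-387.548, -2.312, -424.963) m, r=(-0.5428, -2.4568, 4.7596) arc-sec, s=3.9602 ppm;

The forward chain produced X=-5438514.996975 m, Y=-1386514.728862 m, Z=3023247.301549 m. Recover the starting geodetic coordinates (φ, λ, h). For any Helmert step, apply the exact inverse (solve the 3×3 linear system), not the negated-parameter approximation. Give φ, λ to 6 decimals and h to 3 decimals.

φ=28.478169°, λ=-165.697679°, h=1465.327 m

start: X=-5438514.9970, Y=-1386514.7289, Z=3023247.3015 m
→ Helmert⁻¹: X=-5438101.8889, Y=-1386389.3979, Z=3023721.4146
→ geod (Bowring, a=6378206.400): φ=28.47816900°, λ=-165.69767900°, h=1465.3270 m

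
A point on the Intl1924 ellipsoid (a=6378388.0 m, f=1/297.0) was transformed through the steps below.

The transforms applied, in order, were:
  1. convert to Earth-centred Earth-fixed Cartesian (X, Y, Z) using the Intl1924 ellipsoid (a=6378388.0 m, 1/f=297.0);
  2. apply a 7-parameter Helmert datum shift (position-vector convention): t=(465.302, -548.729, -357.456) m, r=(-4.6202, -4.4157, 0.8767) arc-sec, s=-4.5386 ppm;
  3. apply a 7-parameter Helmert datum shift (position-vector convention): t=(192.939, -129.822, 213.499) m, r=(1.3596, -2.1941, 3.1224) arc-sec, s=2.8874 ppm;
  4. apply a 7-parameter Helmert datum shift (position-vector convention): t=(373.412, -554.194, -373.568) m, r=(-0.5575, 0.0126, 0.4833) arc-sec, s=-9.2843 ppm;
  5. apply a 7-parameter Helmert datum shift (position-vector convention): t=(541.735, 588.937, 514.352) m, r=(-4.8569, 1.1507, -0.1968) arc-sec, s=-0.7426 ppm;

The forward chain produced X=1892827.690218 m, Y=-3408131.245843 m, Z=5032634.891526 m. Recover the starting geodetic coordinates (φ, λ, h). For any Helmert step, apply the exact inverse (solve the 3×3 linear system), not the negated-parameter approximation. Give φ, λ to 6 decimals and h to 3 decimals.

φ=52.430743°, λ=-60.969448°, h=295.927 m

start: X=1892827.6902, Y=-3408131.2458, Z=5032634.8915 m
→ Helmert⁻¹: X=1892262.5403, Y=-3408839.3981, Z=5032054.5652
→ Helmert⁻¹: X=1891898.3998, Y=-3408334.8828, Z=5032465.7596
→ Helmert⁻¹: X=1891701.9356, Y=-3408190.6861, Z=5032240.0731
→ Helmert⁻¹: X=1891338.4683, Y=-3407778.1868, Z=5032503.5485
→ geod (Bowring, a=6378388.000): φ=52.43074300°, λ=-60.96944800°, h=295.9270 m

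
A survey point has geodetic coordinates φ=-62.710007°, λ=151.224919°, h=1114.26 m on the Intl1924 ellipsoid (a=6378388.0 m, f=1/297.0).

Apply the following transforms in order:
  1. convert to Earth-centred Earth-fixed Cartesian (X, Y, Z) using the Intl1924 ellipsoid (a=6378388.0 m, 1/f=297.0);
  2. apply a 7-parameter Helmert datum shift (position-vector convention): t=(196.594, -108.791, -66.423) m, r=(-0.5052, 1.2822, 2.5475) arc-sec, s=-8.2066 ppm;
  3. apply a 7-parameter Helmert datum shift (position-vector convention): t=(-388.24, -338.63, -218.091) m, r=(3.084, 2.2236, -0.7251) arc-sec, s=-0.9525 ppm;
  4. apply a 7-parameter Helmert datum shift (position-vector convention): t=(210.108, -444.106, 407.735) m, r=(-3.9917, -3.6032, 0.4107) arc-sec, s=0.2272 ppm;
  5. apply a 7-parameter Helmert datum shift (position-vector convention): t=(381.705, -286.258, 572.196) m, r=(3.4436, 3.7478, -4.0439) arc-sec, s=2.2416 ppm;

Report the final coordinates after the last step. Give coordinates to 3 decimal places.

X=-2570281.943 m, Y=1410641.138 m, Z=-5645553.675 m

start: φ=-62.710007°, λ=151.224919°, h=1114.260 m
→ ECEF (a=6378388.000, f=1/297.0): X=-2570611.7625, Y=1411750.2211, Z=-5646346.2429
→ Helmert 7p (PV): X=-2570446.6073, Y=1411584.2666, Z=-5646353.8069
→ Helmert 7p (PV): X=-2570888.3062, Y=1411337.7504, Z=-5646517.7040
→ Helmert 7p (PV): X=-2570582.9545, Y=1410779.5729, Z=-5646183.4749
→ Helmert 7p (PV): X=-2570281.9433, Y=1410641.1382, Z=-5645553.6751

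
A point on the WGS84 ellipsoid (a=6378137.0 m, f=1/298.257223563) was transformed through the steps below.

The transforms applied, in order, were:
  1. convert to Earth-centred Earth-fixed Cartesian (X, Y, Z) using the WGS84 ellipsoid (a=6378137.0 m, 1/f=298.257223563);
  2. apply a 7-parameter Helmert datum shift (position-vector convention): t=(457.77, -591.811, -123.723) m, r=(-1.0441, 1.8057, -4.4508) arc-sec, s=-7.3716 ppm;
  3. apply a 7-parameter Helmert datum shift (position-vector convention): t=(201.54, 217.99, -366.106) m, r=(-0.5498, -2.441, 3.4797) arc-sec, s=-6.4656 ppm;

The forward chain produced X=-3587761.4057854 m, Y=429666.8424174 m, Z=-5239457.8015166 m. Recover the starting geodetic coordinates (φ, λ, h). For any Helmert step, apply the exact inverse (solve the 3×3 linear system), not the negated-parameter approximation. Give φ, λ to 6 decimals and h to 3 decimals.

start: X=-3587761.4058, Y=429666.8424, Z=-5239457.8015 m
→ Helmert⁻¹: X=-3588040.8990, Y=429526.1244, Z=-5239081.9627
→ Helmert⁻¹: X=-3588488.5384, Y=430070.1929, Z=-5239026.0972
→ geod (Bowring, a=6378137.000): φ=-55.57959300°, λ=173.16585900°, h=1091.3710 m

φ=-55.579593°, λ=173.165859°, h=1091.371 m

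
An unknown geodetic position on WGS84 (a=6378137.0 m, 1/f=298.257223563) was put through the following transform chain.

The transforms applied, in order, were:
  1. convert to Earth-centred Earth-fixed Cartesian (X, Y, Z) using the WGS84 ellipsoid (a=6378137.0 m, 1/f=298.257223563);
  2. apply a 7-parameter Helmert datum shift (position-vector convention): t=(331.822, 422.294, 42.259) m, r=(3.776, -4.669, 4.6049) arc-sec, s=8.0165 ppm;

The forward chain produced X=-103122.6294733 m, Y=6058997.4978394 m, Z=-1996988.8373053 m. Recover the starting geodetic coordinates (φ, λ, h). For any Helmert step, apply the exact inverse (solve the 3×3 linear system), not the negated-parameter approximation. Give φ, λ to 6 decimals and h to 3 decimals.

φ=-18.356479°, λ=90.977425°, h=3977.111 m

start: X=-103122.6295, Y=6058997.4978, Z=-1996988.8373 m
→ Helmert⁻¹: X=-103363.5720, Y=6058492.3828, Z=-1997123.6577
→ geod (Bowring, a=6378137.000): φ=-18.35647900°, λ=90.97742500°, h=3977.1110 m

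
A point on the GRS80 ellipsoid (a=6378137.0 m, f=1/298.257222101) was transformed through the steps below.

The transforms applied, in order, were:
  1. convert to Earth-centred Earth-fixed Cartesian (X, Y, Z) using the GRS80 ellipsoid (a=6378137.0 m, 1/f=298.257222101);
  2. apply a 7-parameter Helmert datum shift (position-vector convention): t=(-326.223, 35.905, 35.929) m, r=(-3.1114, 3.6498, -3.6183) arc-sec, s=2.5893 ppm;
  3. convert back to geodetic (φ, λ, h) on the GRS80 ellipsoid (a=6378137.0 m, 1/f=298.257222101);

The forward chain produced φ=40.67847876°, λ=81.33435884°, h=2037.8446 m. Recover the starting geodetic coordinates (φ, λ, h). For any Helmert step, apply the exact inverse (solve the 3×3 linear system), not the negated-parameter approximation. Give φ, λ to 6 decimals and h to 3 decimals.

φ=40.679162°, λ=81.332231°, h=2008.663 m

start: φ=40.678479°, λ=81.334359°, h=2037.845 m
→ ECEF (a=6378137.000, f=1/298.257222101): X=730059.6910, Y=4790171.4135, Z=4136738.8623
→ Helmert⁻¹: X=730226.7961, Y=4790073.5139, Z=4136777.3991
→ geod (Bowring, a=6378137.000): φ=40.67916200°, λ=81.33223100°, h=2008.6630 m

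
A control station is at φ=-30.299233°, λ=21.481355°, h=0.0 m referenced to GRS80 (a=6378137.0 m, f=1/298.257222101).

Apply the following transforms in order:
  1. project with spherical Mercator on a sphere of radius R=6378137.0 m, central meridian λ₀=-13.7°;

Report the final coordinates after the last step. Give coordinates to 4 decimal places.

E=3916370.5240 m, N=-3542071.7370 m

start: φ=-30.299233°, λ=21.481355°, h=0.000 m
→ merc (R=6378137.0, λ₀=-13.7°): E=3916370.5240, N=-3542071.7370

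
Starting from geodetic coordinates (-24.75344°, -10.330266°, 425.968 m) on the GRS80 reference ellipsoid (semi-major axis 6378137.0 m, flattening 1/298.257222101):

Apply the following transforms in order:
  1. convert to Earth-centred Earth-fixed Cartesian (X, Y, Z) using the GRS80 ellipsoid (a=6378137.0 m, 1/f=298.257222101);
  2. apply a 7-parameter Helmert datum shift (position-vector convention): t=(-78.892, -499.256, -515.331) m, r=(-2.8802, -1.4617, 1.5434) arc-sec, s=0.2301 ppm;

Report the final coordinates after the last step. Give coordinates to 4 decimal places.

X=5701890.3151 m, Y=-1039824.0262 m, Z=-2654936.2686 m

start: φ=-24.753440°, λ=-10.330266°, h=425.968 m
→ ECEF (a=6378137.000, f=1/298.257222101): X=5701941.3071, Y=-1039330.1305, Z=-2654475.2465
→ Helmert 7p (PV): X=5701890.3151, Y=-1039824.0262, Z=-2654936.2686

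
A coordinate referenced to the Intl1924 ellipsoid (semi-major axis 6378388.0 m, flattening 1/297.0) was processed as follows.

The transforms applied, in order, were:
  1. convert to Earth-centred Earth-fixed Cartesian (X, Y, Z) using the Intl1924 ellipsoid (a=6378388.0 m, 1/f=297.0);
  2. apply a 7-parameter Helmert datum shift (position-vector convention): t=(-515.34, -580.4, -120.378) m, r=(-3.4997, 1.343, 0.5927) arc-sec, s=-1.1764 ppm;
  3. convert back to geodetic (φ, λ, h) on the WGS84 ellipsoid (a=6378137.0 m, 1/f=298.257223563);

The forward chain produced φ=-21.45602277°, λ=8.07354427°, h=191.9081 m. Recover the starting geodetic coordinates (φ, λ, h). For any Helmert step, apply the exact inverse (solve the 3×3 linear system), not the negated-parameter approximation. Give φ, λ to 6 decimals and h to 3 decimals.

start: φ=-21.456023°, λ=8.073544°, h=191.908 m
→ ECEF (a=6378137.000, f=1/298.257223563): X=5880098.7388, Y=834092.0907, Z=-2318529.9762
→ Helmert⁻¹: X=5880638.4902, Y=834695.9103, Z=-2318359.8742
→ geod (Bowring, a=6378388.000): φ=-21.45310800°, λ=8.07858000°, h=467.1990 m

φ=-21.453108°, λ=8.078580°, h=467.199 m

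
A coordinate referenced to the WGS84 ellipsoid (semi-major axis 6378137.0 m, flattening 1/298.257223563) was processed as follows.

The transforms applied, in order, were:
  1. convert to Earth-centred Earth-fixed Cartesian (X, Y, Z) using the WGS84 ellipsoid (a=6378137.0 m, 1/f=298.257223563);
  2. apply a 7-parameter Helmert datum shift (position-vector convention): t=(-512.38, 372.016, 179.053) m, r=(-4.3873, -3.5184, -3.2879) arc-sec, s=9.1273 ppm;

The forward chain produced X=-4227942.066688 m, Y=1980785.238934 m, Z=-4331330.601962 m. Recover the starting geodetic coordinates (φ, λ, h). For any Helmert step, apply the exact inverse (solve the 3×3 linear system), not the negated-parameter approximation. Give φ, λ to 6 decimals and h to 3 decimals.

start: X=-4227942.0667, Y=1980785.2389, Z=-4331330.6020 m
→ Helmert⁻¹: X=-4227496.5532, Y=1980419.8891, Z=-4331355.8850
→ geod (Bowring, a=6378137.000): φ=-43.04729700°, λ=154.89871300°, h=18.7500 m

φ=-43.047297°, λ=154.898713°, h=18.750 m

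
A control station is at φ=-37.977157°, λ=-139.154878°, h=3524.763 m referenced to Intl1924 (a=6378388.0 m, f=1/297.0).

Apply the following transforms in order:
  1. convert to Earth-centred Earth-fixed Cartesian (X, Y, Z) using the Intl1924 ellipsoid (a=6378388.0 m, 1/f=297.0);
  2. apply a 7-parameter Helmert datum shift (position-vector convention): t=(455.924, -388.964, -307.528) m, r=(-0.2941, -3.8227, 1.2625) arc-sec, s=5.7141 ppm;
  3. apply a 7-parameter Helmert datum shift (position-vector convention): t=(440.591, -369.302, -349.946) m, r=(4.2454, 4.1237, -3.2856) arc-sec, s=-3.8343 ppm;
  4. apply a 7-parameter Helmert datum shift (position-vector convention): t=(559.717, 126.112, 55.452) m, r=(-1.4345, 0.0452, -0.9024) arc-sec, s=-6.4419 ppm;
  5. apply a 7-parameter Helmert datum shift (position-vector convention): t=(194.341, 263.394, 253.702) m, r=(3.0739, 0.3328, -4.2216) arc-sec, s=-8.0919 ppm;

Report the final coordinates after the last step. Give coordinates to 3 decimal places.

X=-3808814.267 m, Y=-3294366.328 m, Z=-3906053.673 m

start: φ=-37.977157°, λ=-139.154878°, h=3524.763 m
→ ECEF (a=6378388.000, f=1/297.0): X=-3810386.0055, Y=-3294277.1249, Z=-3905678.0154
→ Helmert 7p (PV): X=-3809859.3066, Y=-3294713.8042, Z=-3906073.7819
→ Helmert 7p (PV): X=-3809534.6798, Y=-3294929.3905, Z=-3906400.3959
→ Helmert 7p (PV): X=-3808965.6933, Y=-3294792.5540, Z=-3906296.0295
→ Helmert 7p (PV): X=-3808814.2667, Y=-3294366.3279, Z=-3906053.6735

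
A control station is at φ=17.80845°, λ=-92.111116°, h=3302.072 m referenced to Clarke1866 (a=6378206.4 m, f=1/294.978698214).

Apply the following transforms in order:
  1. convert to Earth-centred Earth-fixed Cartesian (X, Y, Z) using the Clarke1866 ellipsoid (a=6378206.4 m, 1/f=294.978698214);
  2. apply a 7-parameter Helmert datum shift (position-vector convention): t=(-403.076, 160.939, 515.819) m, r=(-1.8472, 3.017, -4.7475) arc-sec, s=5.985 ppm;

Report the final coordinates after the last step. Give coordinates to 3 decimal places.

start: φ=17.808450°, λ=-92.111116°, h=3302.072 m
→ ECEF (a=6378206.400, f=1/294.978698214): X=-223886.2364, Y=-6073532.1227, Z=1939103.3524
→ Helmert 7p (PV): X=-224402.0818, Y=-6073385.0150, Z=1939688.4434

X=-224402.082 m, Y=-6073385.015 m, Z=1939688.443 m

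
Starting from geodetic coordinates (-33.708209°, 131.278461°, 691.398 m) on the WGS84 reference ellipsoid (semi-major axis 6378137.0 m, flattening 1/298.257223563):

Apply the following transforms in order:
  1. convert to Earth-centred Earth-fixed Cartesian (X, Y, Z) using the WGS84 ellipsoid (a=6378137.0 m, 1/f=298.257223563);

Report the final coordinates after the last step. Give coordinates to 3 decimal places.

X=-3504338.401 m, Y=3991930.248 m, Z=-3519952.175 m

start: φ=-33.708209°, λ=131.278461°, h=691.398 m
→ ECEF (a=6378137.000, f=1/298.257223563): X=-3504338.4009, Y=3991930.2483, Z=-3519952.1746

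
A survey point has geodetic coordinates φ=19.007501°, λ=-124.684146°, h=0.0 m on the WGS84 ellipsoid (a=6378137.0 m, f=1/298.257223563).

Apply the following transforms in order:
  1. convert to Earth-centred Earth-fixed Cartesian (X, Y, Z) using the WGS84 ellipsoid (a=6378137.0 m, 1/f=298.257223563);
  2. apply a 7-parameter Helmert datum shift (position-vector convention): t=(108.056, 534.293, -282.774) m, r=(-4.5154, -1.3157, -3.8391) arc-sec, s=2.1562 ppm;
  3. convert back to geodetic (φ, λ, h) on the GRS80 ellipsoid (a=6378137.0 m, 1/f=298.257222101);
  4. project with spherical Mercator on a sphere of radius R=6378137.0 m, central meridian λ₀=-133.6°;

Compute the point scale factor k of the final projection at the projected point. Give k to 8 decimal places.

1.05766764

start: φ=19.007501°, λ=-124.684146°, h=0.000 m
→ ECEF (a=6378137.000, f=1/298.257223563): X=-3432816.1317, Y=-4960548.2633, Z=2064134.5109
→ Helmert 7p (PV): X=-3432820.9723, Y=-4959915.5862, Z=2063942.8836
→ geod (Bowring, a=6378137.000): φ=19.00738682°, λ=-124.68760357°, h=-551.6818 m
→ into merc (λ₀=-133.6°): φ=19.00738682°, λ−λ₀=8.91239643°
scale k = 1.05766764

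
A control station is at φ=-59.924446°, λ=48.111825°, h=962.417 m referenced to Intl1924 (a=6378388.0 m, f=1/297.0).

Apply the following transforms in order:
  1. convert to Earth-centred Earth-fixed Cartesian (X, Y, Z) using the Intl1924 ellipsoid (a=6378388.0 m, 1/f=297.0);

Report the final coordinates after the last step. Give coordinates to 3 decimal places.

start: φ=-59.924446°, λ=48.111825°, h=962.417 m
→ ECEF (a=6378388.000, f=1/297.0): X=2139933.7851, Y=2385985.6530, Z=-5497214.6398

X=2139933.785 m, Y=2385985.653 m, Z=-5497214.640 m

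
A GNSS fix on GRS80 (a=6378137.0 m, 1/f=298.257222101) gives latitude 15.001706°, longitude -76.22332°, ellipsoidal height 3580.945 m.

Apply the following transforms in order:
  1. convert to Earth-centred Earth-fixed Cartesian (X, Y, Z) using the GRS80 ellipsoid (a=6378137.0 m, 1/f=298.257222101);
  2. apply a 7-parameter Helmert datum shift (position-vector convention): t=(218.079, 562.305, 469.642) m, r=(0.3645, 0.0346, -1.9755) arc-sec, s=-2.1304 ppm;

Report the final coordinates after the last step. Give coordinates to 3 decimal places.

X=1468422.403 m, Y=-5987664.666 m, Z=1641664.711 m

start: φ=15.001706°, λ=-76.223320°, h=3580.945 m
→ ECEF (a=6378137.000, f=1/298.257222101): X=1468264.5286, Y=-5988222.7654, Z=1641209.3938
→ Helmert 7p (PV): X=1468422.4029, Y=-5987664.6656, Z=1641664.7110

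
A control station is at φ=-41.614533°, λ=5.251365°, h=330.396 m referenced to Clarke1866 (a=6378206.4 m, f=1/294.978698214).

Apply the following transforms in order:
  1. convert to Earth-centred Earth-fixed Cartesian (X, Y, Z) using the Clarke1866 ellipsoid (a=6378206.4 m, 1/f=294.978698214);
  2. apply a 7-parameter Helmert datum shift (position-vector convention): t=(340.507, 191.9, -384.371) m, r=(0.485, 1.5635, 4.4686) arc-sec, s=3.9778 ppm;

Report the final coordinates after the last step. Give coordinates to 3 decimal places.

start: φ=-41.614533°, λ=5.251365°, h=330.396 m
→ ECEF (a=6378206.400, f=1/294.978698214): X=4755871.3510, Y=437117.4463, Z=-4213710.3683
→ Helmert 7p (PV): X=4756189.3656, Y=437424.0265, Z=-4214146.5228

X=4756189.366 m, Y=437424.026 m, Z=-4214146.523 m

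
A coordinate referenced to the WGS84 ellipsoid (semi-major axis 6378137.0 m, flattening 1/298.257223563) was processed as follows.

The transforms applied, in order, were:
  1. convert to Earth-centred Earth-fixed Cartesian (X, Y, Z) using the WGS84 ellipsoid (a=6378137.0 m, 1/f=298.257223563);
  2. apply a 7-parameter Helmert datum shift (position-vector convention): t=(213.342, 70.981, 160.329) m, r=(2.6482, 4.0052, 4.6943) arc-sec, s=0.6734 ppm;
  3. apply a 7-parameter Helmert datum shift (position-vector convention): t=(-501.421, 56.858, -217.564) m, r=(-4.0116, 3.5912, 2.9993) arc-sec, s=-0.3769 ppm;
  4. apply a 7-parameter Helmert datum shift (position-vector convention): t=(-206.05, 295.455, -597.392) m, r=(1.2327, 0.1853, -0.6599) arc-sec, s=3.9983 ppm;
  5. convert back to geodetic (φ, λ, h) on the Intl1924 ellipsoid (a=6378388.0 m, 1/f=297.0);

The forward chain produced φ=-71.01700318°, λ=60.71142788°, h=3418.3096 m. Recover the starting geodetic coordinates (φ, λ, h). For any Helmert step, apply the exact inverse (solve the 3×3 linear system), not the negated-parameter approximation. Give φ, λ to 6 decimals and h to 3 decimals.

φ=-71.014586°, λ=60.686525°, h=2899.603 m

start: φ=-71.017003°, λ=60.711428°, h=3418.310 m
→ ECEF (a=6378388.000, f=1/297.0): X=1018623.3725, Y=1816014.1236, Z=-6012273.3363
→ Helmert⁻¹: X=1018824.9407, Y=1815678.7408, Z=-6011661.8436
→ Helmert⁻¹: X=1019457.8105, Y=1815724.6575, Z=-6011393.4823
→ Helmert⁻¹: X=1019401.8325, Y=1815552.0723, Z=-6011553.2782
→ geod (Bowring, a=6378137.000): φ=-71.01458600°, λ=60.68652500°, h=2899.6030 m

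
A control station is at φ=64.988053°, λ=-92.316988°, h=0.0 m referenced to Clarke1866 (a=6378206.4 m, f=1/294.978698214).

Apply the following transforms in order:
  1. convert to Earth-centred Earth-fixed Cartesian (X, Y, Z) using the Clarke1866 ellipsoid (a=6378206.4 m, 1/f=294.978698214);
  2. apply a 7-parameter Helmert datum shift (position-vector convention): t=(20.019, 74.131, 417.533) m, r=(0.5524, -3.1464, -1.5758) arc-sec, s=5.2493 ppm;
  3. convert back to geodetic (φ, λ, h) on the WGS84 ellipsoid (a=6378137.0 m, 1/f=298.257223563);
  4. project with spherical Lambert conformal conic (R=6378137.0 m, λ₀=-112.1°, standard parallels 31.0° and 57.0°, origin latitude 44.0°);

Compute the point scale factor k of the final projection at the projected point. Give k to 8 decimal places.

1.05176755

start: φ=64.988053°, λ=-92.316988°, h=0.000 m
→ ECEF (a=6378206.400, f=1/294.978698214): X=-109328.6954, Y=-2702067.4547, Z=5756955.4740
→ Helmert 7p (PV): X=-109417.7114, Y=-2702022.0903, Z=5757394.3228
→ geod (Bowring, a=6378137.000): φ=64.98841758°, λ=-92.31891134°, h=254.1859 m
→ into lcc (λ₀=-112.1°): φ=64.98841758°, λ−λ₀=19.78108866°
scale k = 1.05176755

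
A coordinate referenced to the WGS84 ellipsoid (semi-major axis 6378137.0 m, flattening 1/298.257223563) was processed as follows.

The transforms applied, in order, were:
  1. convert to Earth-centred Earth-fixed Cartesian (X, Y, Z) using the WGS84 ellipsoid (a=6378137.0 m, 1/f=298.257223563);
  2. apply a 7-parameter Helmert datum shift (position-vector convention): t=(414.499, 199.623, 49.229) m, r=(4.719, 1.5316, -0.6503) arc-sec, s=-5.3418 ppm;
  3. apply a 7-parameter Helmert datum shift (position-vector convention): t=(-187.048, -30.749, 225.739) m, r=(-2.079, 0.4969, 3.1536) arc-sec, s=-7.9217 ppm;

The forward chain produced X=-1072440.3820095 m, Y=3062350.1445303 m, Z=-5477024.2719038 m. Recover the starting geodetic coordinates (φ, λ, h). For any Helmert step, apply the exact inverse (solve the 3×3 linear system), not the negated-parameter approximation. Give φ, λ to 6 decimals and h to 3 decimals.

start: X=-1072440.3820, Y=3062350.1445, Z=-5477024.2719 m
→ Helmert⁻¹: X=-1072201.8107, Y=3062476.7528, Z=-5477265.1158
→ Helmert⁻¹: X=-1072591.0216, Y=3062164.7920, Z=-5477421.6254
→ geod (Bowring, a=6378137.000): φ=-59.52776300°, λ=109.30393600°, h=3988.4060 m

φ=-59.527763°, λ=109.303936°, h=3988.406 m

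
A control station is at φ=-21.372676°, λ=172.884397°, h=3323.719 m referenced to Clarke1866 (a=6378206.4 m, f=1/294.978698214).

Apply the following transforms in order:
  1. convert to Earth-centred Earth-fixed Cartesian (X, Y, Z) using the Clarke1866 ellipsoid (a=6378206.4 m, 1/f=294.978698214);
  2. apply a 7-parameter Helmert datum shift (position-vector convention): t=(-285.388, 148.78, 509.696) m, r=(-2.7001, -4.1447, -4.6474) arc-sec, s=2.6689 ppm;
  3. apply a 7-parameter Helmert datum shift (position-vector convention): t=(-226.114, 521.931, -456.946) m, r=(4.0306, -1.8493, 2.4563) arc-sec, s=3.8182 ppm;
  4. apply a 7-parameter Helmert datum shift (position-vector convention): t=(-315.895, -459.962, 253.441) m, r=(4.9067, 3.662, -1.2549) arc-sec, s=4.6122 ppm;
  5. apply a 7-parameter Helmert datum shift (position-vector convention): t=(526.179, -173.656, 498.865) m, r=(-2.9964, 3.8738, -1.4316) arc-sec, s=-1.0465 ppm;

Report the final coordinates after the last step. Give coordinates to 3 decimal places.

X=-5899912.787 m, Y=736679.989 m, Z=-2310106.049 m

start: φ=-21.372676°, λ=172.884397°, h=3323.719 m
→ ECEF (a=6378206.400, f=1/294.978698214): X=-5899552.4041, Y=736459.6654, Z=-2310943.5832
→ Helmert 7p (PV): X=-5899790.5076, Y=736713.0840, Z=-2310568.2418
→ Helmert 7p (PV): X=-5900027.2055, Y=737212.7209, Z=-2311072.5096
→ Helmert 7p (PV): X=-5900406.8581, Y=736847.0315, Z=-2310707.4418
→ Helmert 7p (PV): X=-5899912.7869, Y=736679.9891, Z=-2310106.0490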